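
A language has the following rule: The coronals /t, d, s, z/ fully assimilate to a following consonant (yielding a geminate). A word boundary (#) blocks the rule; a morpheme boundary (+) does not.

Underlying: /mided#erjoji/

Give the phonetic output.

no segment meets the rule's conditions; no change.

[mided#erjoji]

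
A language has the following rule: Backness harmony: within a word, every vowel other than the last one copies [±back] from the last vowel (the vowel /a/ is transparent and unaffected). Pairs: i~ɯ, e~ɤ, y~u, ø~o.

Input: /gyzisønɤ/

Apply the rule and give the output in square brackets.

[guzɯsonɤ]

/y/ harmonizes with /ɤ/ ([+back]) → [u]
/i/ harmonizes with /ɤ/ ([+back]) → [ɯ]
/ø/ harmonizes with /ɤ/ ([+back]) → [o]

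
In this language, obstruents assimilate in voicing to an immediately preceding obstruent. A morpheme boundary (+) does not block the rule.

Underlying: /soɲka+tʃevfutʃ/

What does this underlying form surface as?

[soɲka+tʃevvutʃ]

/f/ after /v/ (voiced) → [v]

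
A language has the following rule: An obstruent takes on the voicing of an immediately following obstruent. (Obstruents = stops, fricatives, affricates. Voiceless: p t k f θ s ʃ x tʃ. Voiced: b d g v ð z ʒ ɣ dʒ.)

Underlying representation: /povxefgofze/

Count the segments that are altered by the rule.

/v/ before /x/ (voiceless) → [f]
/f/ before /g/ (voiced) → [v]
/f/ before /z/ (voiced) → [v]
3 segments change.

3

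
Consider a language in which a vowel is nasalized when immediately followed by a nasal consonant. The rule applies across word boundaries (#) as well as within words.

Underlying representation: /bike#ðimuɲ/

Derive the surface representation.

[bike#ðĩmũɲ]

/i/ before nasal /m/ → [ĩ]
/u/ before nasal /ɲ/ → [ũ]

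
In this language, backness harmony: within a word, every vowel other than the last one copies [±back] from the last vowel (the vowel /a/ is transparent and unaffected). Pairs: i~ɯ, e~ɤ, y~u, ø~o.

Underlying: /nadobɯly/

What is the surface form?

/o/ harmonizes with /y/ ([-back]) → [ø]
/ɯ/ harmonizes with /y/ ([-back]) → [i]

[nadøbily]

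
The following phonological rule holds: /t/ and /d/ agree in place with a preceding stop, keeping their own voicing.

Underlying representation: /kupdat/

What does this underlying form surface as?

/d/ after /p/ (labial) → [b]

[kupbat]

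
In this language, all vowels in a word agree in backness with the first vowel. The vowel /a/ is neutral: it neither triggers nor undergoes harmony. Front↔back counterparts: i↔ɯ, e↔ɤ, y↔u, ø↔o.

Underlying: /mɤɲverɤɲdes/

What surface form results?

[mɤɲvɤrɤɲdɤs]

/e/ harmonizes with /ɤ/ ([+back]) → [ɤ]
/e/ harmonizes with /ɤ/ ([+back]) → [ɤ]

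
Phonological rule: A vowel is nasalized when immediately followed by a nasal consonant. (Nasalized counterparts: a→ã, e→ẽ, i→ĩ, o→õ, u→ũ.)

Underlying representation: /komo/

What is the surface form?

/o/ before nasal /m/ → [õ]

[kõmo]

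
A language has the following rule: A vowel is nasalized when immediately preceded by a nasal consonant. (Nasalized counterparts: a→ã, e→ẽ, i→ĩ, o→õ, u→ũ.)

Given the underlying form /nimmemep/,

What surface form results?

[nĩmmẽmẽp]

/i/ after nasal /n/ → [ĩ]
/e/ after nasal /m/ → [ẽ]
/e/ after nasal /m/ → [ẽ]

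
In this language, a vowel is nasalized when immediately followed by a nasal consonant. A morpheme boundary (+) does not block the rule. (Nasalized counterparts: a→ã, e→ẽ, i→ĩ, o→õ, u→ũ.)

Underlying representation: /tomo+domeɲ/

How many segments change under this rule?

3

/o/ before nasal /m/ → [õ]
/o/ before nasal /m/ → [õ]
/e/ before nasal /ɲ/ → [ẽ]
3 segments change.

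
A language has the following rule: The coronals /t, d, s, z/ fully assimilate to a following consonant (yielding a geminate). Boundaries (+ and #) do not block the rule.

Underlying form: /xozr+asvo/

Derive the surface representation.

[xorr+avvo]

/z/ before /r/ → [r] (total assimilation)
/s/ before /v/ → [v] (total assimilation)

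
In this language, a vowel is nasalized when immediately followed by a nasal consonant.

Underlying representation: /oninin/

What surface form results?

/o/ before nasal /n/ → [õ]
/i/ before nasal /n/ → [ĩ]
/i/ before nasal /n/ → [ĩ]

[õnĩnĩn]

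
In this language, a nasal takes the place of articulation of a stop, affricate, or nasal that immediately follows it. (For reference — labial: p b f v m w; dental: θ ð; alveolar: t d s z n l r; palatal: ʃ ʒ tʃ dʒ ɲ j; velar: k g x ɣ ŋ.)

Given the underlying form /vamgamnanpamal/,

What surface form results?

/m/ before /g/ (velar) → [ŋ]
/m/ before /n/ (alveolar) → [n]
/n/ before /p/ (labial) → [m]

[vaŋgannampamal]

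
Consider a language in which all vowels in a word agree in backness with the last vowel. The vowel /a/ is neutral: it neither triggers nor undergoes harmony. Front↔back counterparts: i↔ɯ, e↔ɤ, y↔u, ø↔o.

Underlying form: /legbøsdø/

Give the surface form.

[legbøsdø]

no segment meets the rule's conditions; no change.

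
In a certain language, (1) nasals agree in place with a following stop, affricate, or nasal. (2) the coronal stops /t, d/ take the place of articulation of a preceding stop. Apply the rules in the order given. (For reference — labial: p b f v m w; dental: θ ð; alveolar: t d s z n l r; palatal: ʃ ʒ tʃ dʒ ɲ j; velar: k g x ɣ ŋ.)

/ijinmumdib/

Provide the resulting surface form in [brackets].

Rule 1: /n/ before /m/ (labial) → [m]
Rule 1: /m/ before /d/ (alveolar) → [n]
After rule 1: ijimmundib
Rule 2: no segment meets the rule's conditions; no change.

[ijimmundib]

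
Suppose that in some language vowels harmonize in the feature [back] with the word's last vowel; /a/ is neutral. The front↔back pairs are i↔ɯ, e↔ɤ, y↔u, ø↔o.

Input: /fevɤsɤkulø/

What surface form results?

[fevesekylø]

/ɤ/ harmonizes with /ø/ ([-back]) → [e]
/ɤ/ harmonizes with /ø/ ([-back]) → [e]
/u/ harmonizes with /ø/ ([-back]) → [y]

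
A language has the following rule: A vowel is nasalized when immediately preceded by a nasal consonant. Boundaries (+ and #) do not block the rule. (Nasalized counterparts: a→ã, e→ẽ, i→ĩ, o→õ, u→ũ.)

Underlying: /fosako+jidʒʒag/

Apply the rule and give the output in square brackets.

[fosako+jidʒʒag]

no segment meets the rule's conditions; no change.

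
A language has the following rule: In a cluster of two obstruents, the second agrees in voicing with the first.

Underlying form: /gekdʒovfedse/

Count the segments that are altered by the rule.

/dʒ/ after /k/ (voiceless) → [tʃ]
/f/ after /v/ (voiced) → [v]
/s/ after /d/ (voiced) → [z]
3 segments change.

3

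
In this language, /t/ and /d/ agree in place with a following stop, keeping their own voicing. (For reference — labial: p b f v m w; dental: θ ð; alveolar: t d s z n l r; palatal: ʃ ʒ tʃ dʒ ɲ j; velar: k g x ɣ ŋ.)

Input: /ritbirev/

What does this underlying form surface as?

/t/ before /b/ (labial) → [p]

[ripbirev]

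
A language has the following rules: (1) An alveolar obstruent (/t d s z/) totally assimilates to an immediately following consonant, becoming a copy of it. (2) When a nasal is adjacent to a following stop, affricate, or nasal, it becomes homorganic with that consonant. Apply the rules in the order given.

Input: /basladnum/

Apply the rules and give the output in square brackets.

Rule 1: /s/ before /l/ → [l] (total assimilation)
Rule 1: /d/ before /n/ → [n] (total assimilation)
After rule 1: ballannum
Rule 2: no segment meets the rule's conditions; no change.

[ballannum]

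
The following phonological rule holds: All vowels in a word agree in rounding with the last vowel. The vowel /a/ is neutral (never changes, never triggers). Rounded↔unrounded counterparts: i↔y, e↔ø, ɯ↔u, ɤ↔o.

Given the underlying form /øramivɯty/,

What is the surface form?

/i/ harmonizes with /y/ ([+round]) → [y]
/ɯ/ harmonizes with /y/ ([+round]) → [u]

[øramyvuty]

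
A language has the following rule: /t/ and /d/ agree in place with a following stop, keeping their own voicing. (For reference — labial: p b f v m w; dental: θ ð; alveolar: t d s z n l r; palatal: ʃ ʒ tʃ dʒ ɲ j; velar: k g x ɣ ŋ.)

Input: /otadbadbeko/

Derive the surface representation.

/d/ before /b/ (labial) → [b]
/d/ before /b/ (labial) → [b]

[otabbabbeko]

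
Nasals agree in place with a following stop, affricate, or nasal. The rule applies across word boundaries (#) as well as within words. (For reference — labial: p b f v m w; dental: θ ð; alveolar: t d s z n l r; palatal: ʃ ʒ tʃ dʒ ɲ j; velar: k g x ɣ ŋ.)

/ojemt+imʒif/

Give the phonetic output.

/m/ before /t/ (alveolar) → [n]

[ojent+imʒif]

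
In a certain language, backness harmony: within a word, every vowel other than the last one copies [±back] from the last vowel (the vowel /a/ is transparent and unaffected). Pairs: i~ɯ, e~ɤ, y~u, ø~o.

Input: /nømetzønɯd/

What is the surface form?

[nomɤtzonɯd]

/ø/ harmonizes with /ɯ/ ([+back]) → [o]
/e/ harmonizes with /ɯ/ ([+back]) → [ɤ]
/ø/ harmonizes with /ɯ/ ([+back]) → [o]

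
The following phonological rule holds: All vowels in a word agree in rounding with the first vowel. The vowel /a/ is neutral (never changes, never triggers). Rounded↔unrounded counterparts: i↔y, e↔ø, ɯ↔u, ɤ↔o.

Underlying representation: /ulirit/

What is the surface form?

/i/ harmonizes with /u/ ([+round]) → [y]
/i/ harmonizes with /u/ ([+round]) → [y]

[ulyryt]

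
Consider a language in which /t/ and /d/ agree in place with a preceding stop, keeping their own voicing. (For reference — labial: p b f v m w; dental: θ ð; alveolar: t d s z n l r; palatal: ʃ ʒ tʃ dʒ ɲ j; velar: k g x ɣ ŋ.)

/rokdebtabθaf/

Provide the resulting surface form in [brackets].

/d/ after /k/ (velar) → [g]
/t/ after /b/ (labial) → [p]

[rokgebpabθaf]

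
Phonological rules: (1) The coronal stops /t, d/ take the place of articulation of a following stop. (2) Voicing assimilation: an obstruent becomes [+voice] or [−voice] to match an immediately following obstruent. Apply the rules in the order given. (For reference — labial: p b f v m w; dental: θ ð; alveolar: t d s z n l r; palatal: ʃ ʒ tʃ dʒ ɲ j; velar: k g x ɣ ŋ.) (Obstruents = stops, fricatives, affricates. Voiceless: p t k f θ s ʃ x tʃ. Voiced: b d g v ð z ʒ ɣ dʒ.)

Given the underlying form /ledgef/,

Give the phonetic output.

Rule 1: /d/ before /g/ (velar) → [g]
After rule 1: leggef
Rule 2: no segment meets the rule's conditions; no change.

[leggef]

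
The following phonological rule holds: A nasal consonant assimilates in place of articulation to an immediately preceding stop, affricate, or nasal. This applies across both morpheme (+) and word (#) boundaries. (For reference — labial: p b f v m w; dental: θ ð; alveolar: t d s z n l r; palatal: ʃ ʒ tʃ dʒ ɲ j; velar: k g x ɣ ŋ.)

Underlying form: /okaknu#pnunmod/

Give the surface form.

[okakŋu#pmunnod]

/n/ after /k/ (velar) → [ŋ]
/n/ after /p/ (labial) → [m]
/m/ after /n/ (alveolar) → [n]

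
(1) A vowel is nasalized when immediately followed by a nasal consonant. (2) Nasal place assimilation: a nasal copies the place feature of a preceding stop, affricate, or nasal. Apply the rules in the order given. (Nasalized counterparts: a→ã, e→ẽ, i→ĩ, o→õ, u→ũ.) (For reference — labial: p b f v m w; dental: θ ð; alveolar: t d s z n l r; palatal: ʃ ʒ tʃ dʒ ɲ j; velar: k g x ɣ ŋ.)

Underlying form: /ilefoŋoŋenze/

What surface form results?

[ilefõŋõŋẽnze]

Rule 1: /o/ before nasal /ŋ/ → [õ]
Rule 1: /o/ before nasal /ŋ/ → [õ]
Rule 1: /e/ before nasal /n/ → [ẽ]
After rule 1: ilefõŋõŋẽnze
Rule 2: no segment meets the rule's conditions; no change.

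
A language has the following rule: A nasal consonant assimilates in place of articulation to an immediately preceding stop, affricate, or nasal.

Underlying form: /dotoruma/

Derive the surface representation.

no segment meets the rule's conditions; no change.

[dotoruma]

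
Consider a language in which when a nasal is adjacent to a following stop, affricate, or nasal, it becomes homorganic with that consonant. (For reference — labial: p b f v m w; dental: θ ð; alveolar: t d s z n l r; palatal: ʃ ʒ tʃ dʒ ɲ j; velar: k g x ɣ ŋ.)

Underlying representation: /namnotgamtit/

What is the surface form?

[nannotgantit]

/m/ before /n/ (alveolar) → [n]
/m/ before /t/ (alveolar) → [n]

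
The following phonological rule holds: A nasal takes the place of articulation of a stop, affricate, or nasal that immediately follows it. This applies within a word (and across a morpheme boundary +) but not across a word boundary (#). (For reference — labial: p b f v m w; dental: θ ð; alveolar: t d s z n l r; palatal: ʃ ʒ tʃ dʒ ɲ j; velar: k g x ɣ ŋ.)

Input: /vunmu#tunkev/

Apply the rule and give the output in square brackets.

[vummu#tuŋkev]

/n/ before /m/ (labial) → [m]
/n/ before /k/ (velar) → [ŋ]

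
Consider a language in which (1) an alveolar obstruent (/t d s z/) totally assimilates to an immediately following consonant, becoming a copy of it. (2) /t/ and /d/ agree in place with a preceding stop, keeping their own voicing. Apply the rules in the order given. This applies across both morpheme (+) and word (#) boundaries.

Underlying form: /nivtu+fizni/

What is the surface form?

Rule 1: /z/ before /n/ → [n] (total assimilation)
After rule 1: nivtu+finni
Rule 2: no segment meets the rule's conditions; no change.

[nivtu+finni]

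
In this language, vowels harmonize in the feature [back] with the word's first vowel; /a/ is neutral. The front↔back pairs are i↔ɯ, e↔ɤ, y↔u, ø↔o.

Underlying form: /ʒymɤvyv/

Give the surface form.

[ʒymevyv]

/ɤ/ harmonizes with /y/ ([-back]) → [e]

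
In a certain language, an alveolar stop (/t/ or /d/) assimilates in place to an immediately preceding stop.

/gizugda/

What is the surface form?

/d/ after /g/ (velar) → [g]

[gizugga]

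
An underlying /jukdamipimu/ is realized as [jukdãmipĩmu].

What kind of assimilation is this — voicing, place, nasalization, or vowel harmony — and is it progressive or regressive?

/a/→[ã] /i/→[ĩ].
Each target copies a feature from the following segment, so the direction is regressive.

nasalization, regressive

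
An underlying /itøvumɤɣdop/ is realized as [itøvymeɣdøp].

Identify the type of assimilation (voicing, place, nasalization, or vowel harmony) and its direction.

/u/→[y] /ɤ/→[e] /o/→[ø].
Vowels agree with the first vowel, so the harmony is progressive.

vowel harmony, progressive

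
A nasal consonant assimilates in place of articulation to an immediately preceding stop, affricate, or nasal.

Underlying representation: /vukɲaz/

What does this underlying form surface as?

/ɲ/ after /k/ (velar) → [ŋ]

[vukŋaz]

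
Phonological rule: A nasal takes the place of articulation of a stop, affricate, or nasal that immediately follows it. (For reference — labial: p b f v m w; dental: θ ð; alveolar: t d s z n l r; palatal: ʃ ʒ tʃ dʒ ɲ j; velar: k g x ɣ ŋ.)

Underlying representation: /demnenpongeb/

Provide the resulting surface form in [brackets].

[dennempoŋgeb]

/m/ before /n/ (alveolar) → [n]
/n/ before /p/ (labial) → [m]
/n/ before /g/ (velar) → [ŋ]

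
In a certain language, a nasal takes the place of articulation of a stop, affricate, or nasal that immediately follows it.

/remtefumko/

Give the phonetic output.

/m/ before /t/ (alveolar) → [n]
/m/ before /k/ (velar) → [ŋ]

[rentefuŋko]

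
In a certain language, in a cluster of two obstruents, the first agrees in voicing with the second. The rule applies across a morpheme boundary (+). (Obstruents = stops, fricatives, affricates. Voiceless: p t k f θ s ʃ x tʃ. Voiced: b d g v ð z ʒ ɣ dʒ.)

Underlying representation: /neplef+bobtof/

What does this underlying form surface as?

[neplev+boptof]

/f/ before /b/ (voiced) → [v]
/b/ before /t/ (voiceless) → [p]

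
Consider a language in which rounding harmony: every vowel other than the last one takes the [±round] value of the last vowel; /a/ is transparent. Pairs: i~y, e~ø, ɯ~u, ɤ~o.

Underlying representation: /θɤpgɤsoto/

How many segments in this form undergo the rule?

/ɤ/ harmonizes with /o/ ([+round]) → [o]
/ɤ/ harmonizes with /o/ ([+round]) → [o]
2 segments change.

2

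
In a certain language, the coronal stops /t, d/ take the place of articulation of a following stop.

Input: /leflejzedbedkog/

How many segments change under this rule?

/d/ before /b/ (labial) → [b]
/d/ before /k/ (velar) → [g]
2 segments change.

2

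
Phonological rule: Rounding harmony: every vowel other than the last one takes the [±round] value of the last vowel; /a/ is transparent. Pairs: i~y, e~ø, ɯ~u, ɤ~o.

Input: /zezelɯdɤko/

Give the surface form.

[zøzøludoko]

/e/ harmonizes with /o/ ([+round]) → [ø]
/e/ harmonizes with /o/ ([+round]) → [ø]
/ɯ/ harmonizes with /o/ ([+round]) → [u]
/ɤ/ harmonizes with /o/ ([+round]) → [o]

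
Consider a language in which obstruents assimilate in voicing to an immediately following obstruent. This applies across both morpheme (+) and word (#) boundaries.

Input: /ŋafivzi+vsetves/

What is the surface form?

/v/ before /s/ (voiceless) → [f]
/t/ before /v/ (voiced) → [d]

[ŋafivzi+fsedves]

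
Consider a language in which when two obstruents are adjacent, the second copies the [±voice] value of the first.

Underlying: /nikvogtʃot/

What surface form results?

[nikfogdʒot]

/v/ after /k/ (voiceless) → [f]
/tʃ/ after /g/ (voiced) → [dʒ]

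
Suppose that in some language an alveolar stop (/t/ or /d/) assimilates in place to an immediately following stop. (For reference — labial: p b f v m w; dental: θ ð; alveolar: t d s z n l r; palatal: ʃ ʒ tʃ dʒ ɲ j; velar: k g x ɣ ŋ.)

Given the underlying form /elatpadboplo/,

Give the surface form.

/t/ before /p/ (labial) → [p]
/d/ before /b/ (labial) → [b]

[elappabboplo]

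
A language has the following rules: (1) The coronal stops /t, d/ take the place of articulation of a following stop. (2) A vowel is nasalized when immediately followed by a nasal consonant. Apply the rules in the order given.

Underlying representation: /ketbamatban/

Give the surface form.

[kepbãmapbãn]

Rule 1: /t/ before /b/ (labial) → [p]
Rule 1: /t/ before /b/ (labial) → [p]
After rule 1: kepbamapban
Rule 2: /a/ before nasal /m/ → [ã]
Rule 2: /a/ before nasal /n/ → [ã]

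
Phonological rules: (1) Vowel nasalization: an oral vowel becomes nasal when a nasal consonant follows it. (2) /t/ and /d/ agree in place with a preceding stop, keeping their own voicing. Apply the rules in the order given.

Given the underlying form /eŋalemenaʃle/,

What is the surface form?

Rule 1: /e/ before nasal /ŋ/ → [ẽ]
Rule 1: /e/ before nasal /m/ → [ẽ]
Rule 1: /e/ before nasal /n/ → [ẽ]
After rule 1: ẽŋalẽmẽnaʃle
Rule 2: no segment meets the rule's conditions; no change.

[ẽŋalẽmẽnaʃle]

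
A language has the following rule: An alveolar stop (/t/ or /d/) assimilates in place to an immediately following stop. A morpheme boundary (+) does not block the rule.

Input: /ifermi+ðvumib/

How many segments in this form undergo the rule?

0

No segment meets the rule's conditions.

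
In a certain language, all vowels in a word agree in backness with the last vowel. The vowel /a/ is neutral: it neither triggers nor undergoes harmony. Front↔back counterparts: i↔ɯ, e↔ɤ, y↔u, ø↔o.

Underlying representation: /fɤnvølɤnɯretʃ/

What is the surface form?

/ɤ/ harmonizes with /e/ ([-back]) → [e]
/ɤ/ harmonizes with /e/ ([-back]) → [e]
/ɯ/ harmonizes with /e/ ([-back]) → [i]

[fenvøleniretʃ]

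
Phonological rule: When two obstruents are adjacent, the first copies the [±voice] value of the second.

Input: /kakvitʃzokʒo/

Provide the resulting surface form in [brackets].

[kagvidʒzogʒo]

/k/ before /v/ (voiced) → [g]
/tʃ/ before /z/ (voiced) → [dʒ]
/k/ before /ʒ/ (voiced) → [g]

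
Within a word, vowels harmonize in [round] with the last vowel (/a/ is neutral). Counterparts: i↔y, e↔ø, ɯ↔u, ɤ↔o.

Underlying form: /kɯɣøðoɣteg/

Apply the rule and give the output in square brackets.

/ø/ harmonizes with /e/ ([-round]) → [e]
/o/ harmonizes with /e/ ([-round]) → [ɤ]

[kɯɣeðɤɣteg]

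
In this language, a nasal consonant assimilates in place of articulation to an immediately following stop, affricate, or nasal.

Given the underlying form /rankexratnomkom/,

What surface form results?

[raŋkexratnoŋkom]

/n/ before /k/ (velar) → [ŋ]
/m/ before /k/ (velar) → [ŋ]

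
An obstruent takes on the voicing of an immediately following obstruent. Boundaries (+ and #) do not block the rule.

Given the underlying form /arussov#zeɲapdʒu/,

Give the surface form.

/p/ before /dʒ/ (voiced) → [b]

[arussov#zeɲabdʒu]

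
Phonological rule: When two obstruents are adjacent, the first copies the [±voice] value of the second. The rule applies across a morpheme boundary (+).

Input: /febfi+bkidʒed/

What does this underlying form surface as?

/b/ before /f/ (voiceless) → [p]
/b/ before /k/ (voiceless) → [p]

[fepfi+pkidʒed]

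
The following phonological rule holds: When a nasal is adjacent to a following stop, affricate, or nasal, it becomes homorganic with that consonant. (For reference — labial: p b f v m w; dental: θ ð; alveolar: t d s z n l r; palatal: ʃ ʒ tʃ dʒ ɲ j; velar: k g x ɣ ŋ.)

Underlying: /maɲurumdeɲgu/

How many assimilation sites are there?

2

/m/ before /d/ (alveolar) → [n]
/ɲ/ before /g/ (velar) → [ŋ]
2 segments change.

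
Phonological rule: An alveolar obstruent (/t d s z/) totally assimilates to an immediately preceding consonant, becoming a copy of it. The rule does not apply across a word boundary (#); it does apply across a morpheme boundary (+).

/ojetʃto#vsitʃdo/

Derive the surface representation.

/t/ after /tʃ/ → [tʃ] (total assimilation)
/s/ after /v/ → [v] (total assimilation)
/d/ after /tʃ/ → [tʃ] (total assimilation)

[ojetʃtʃo#vvitʃtʃo]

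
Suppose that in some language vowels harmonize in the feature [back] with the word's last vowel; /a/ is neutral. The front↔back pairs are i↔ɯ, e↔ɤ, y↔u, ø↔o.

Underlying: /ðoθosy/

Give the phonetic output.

[ðøθøsy]

/o/ harmonizes with /y/ ([-back]) → [ø]
/o/ harmonizes with /y/ ([-back]) → [ø]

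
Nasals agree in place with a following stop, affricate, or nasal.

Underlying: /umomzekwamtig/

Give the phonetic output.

/m/ before /t/ (alveolar) → [n]

[umomzekwantig]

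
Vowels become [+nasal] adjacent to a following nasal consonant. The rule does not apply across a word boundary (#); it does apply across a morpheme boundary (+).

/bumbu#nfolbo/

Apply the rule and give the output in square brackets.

/u/ before nasal /m/ → [ũ]

[bũmbu#nfolbo]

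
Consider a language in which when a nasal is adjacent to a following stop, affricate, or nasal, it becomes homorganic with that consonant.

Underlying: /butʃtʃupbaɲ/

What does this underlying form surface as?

no segment meets the rule's conditions; no change.

[butʃtʃupbaɲ]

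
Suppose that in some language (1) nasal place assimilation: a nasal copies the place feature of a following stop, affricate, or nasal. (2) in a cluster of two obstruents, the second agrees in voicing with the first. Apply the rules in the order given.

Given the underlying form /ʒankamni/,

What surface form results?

[ʒaŋkanni]

Rule 1: /n/ before /k/ (velar) → [ŋ]
Rule 1: /m/ before /n/ (alveolar) → [n]
After rule 1: ʒaŋkanni
Rule 2: no segment meets the rule's conditions; no change.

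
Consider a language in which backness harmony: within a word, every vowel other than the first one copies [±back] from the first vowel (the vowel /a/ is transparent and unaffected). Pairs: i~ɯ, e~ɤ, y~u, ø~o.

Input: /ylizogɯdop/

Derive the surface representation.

/o/ harmonizes with /y/ ([-back]) → [ø]
/ɯ/ harmonizes with /y/ ([-back]) → [i]
/o/ harmonizes with /y/ ([-back]) → [ø]

[ylizøgidøp]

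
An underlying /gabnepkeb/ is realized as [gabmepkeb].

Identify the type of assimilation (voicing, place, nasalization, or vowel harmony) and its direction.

/n/→[m].
Each target copies a feature from the preceding segment, so the direction is progressive.

place assimilation, progressive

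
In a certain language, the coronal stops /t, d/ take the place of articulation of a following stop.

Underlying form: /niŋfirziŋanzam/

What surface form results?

[niŋfirziŋanzam]

no segment meets the rule's conditions; no change.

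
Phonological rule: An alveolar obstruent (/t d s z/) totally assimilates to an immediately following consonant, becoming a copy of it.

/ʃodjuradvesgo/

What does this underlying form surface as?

[ʃojjuravveggo]

/d/ before /j/ → [j] (total assimilation)
/d/ before /v/ → [v] (total assimilation)
/s/ before /g/ → [g] (total assimilation)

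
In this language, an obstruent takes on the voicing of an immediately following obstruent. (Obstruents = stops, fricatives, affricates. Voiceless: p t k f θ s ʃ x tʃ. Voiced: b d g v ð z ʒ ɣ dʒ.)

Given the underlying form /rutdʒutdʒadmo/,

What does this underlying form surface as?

/t/ before /dʒ/ (voiced) → [d]
/t/ before /dʒ/ (voiced) → [d]

[ruddʒuddʒadmo]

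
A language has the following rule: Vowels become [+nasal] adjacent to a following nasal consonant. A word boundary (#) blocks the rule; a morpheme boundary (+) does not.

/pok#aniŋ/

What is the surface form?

/a/ before nasal /n/ → [ã]
/i/ before nasal /ŋ/ → [ĩ]

[pok#ãnĩŋ]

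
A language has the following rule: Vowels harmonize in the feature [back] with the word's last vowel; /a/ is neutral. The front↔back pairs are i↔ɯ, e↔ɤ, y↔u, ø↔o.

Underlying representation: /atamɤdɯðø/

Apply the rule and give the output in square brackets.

/ɤ/ harmonizes with /ø/ ([-back]) → [e]
/ɯ/ harmonizes with /ø/ ([-back]) → [i]

[atamediðø]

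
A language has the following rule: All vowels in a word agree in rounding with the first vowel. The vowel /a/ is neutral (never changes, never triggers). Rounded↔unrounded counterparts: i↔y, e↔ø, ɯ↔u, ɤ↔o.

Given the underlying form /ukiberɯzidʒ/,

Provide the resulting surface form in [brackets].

/i/ harmonizes with /u/ ([+round]) → [y]
/e/ harmonizes with /u/ ([+round]) → [ø]
/ɯ/ harmonizes with /u/ ([+round]) → [u]
/i/ harmonizes with /u/ ([+round]) → [y]

[ukybøruzydʒ]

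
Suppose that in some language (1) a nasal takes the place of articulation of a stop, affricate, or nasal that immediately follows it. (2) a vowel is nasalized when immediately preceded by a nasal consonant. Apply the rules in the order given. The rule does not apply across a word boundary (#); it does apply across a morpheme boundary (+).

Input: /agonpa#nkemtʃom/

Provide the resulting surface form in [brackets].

Rule 1: /n/ before /p/ (labial) → [m]
Rule 1: /n/ before /k/ (velar) → [ŋ]
Rule 1: /m/ before /tʃ/ (palatal) → [ɲ]
After rule 1: agompa#ŋkeɲtʃom
Rule 2: no segment meets the rule's conditions; no change.

[agompa#ŋkeɲtʃom]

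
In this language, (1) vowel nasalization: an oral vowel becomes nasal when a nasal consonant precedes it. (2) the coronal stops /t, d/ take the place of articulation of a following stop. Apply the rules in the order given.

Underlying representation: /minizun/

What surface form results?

Rule 1: /i/ after nasal /m/ → [ĩ]
Rule 1: /i/ after nasal /n/ → [ĩ]
After rule 1: mĩnĩzun
Rule 2: no segment meets the rule's conditions; no change.

[mĩnĩzun]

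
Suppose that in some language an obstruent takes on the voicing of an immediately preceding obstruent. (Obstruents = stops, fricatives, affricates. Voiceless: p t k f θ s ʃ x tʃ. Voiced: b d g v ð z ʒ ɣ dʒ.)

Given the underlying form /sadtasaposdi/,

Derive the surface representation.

/t/ after /d/ (voiced) → [d]
/d/ after /s/ (voiceless) → [t]

[saddasaposti]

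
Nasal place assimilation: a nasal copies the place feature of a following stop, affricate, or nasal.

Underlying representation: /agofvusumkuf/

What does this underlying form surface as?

[agofvusuŋkuf]

/m/ before /k/ (velar) → [ŋ]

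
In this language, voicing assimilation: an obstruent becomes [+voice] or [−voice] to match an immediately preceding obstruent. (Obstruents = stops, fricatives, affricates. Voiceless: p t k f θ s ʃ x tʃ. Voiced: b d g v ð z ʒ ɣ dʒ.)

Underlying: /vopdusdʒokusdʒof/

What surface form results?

/d/ after /p/ (voiceless) → [t]
/dʒ/ after /s/ (voiceless) → [tʃ]
/dʒ/ after /s/ (voiceless) → [tʃ]

[voptustʃokustʃof]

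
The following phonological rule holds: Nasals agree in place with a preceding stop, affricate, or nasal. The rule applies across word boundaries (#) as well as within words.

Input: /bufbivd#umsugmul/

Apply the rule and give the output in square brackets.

[bufbivd#umsugŋul]

/m/ after /g/ (velar) → [ŋ]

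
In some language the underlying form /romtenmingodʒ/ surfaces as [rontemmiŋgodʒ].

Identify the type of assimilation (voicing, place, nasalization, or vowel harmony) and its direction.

/m/→[n] /n/→[m] /n/→[ŋ].
Each target copies a feature from the following segment, so the direction is regressive.

place assimilation, regressive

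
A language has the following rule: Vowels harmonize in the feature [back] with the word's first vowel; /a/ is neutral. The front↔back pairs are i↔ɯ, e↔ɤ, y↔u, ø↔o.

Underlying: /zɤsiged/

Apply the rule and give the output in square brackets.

[zɤsɯgɤd]

/i/ harmonizes with /ɤ/ ([+back]) → [ɯ]
/e/ harmonizes with /ɤ/ ([+back]) → [ɤ]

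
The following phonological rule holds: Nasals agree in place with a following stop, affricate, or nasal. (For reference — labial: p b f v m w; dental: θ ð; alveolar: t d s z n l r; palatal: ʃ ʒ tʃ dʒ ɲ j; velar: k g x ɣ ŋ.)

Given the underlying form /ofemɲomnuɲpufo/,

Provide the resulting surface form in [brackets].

/m/ before /ɲ/ (palatal) → [ɲ]
/m/ before /n/ (alveolar) → [n]
/ɲ/ before /p/ (labial) → [m]

[ofeɲɲonnumpufo]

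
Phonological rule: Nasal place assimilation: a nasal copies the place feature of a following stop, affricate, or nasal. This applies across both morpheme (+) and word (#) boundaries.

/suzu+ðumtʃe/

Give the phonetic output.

[suzu+ðuɲtʃe]

/m/ before /tʃ/ (palatal) → [ɲ]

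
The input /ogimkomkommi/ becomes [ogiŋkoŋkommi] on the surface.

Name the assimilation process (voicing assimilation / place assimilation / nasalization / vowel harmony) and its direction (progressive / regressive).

place assimilation, regressive

/m/→[ŋ] /m/→[ŋ].
Each target copies a feature from the following segment, so the direction is regressive.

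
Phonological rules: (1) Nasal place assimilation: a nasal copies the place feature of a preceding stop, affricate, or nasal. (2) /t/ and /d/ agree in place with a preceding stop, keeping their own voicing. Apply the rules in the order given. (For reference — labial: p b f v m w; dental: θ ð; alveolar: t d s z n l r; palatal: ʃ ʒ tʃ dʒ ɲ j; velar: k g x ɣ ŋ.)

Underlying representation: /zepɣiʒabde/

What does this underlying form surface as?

Rule 1: no segment meets the rule's conditions; no change.
After rule 1: zepɣiʒabde
Rule 2: /d/ after /b/ (labial) → [b]

[zepɣiʒabbe]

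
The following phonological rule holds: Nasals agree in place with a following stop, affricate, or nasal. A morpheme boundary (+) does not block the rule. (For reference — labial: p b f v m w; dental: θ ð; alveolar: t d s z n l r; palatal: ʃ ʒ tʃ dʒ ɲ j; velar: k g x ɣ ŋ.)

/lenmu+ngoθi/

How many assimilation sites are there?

2

/n/ before /m/ (labial) → [m]
/n/ before /g/ (velar) → [ŋ]
2 segments change.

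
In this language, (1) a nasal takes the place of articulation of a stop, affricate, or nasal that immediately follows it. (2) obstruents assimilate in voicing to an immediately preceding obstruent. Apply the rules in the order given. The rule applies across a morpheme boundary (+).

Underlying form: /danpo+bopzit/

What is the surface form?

[dampo+bopsit]

Rule 1: /n/ before /p/ (labial) → [m]
After rule 1: dampo+bopzit
Rule 2: /z/ after /p/ (voiceless) → [s]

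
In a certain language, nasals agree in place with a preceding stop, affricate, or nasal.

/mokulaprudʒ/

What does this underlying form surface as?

[mokulaprudʒ]

no segment meets the rule's conditions; no change.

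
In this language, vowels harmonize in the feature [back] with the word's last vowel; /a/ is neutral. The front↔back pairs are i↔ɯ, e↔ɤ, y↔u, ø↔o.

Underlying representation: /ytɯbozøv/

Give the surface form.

/ɯ/ harmonizes with /ø/ ([-back]) → [i]
/o/ harmonizes with /ø/ ([-back]) → [ø]

[ytibøzøv]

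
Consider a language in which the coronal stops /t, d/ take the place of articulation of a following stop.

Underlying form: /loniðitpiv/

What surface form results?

/t/ before /p/ (labial) → [p]

[loniðippiv]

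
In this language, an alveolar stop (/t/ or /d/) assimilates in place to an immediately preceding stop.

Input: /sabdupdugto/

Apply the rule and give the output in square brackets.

/d/ after /b/ (labial) → [b]
/d/ after /p/ (labial) → [b]
/t/ after /g/ (velar) → [k]

[sabbupbugko]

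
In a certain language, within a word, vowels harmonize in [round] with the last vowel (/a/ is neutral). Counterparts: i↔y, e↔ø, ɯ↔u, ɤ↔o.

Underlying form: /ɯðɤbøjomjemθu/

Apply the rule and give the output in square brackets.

/ɯ/ harmonizes with /u/ ([+round]) → [u]
/ɤ/ harmonizes with /u/ ([+round]) → [o]
/e/ harmonizes with /u/ ([+round]) → [ø]

[uðobøjomjømθu]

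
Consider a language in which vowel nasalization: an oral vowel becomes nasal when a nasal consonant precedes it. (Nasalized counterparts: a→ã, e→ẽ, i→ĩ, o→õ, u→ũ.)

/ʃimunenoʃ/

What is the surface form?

[ʃimũnẽnõʃ]

/u/ after nasal /m/ → [ũ]
/e/ after nasal /n/ → [ẽ]
/o/ after nasal /n/ → [õ]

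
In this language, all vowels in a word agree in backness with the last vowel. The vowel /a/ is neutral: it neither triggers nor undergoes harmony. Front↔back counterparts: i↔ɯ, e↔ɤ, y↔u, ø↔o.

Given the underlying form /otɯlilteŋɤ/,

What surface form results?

/i/ harmonizes with /ɤ/ ([+back]) → [ɯ]
/e/ harmonizes with /ɤ/ ([+back]) → [ɤ]

[otɯlɯltɤŋɤ]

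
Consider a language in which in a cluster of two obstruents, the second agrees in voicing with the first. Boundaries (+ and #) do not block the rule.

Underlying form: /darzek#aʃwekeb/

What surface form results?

[darzek#aʃwekeb]

no segment meets the rule's conditions; no change.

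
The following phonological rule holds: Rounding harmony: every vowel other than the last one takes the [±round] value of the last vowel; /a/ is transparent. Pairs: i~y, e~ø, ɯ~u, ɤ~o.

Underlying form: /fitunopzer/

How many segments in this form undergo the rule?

/u/ harmonizes with /e/ ([-round]) → [ɯ]
/o/ harmonizes with /e/ ([-round]) → [ɤ]
2 segments change.

2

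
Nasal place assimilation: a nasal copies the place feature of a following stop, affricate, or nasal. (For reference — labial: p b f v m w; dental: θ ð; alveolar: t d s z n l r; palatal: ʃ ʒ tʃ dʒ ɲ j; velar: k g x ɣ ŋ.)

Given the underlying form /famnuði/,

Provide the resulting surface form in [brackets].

[fannuði]

/m/ before /n/ (alveolar) → [n]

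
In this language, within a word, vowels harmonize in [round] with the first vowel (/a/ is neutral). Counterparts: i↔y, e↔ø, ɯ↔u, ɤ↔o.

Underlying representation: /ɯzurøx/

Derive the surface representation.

[ɯzɯrex]

/u/ harmonizes with /ɯ/ ([-round]) → [ɯ]
/ø/ harmonizes with /ɯ/ ([-round]) → [e]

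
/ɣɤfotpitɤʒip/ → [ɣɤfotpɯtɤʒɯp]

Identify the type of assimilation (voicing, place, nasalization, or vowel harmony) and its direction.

vowel harmony, progressive

/i/→[ɯ] /i/→[ɯ].
Vowels agree with the first vowel, so the harmony is progressive.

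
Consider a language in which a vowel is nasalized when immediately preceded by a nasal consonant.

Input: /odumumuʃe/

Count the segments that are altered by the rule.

/u/ after nasal /m/ → [ũ]
/u/ after nasal /m/ → [ũ]
2 segments change.

2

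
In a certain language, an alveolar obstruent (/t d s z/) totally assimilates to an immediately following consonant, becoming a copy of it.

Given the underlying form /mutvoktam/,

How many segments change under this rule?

/t/ before /v/ → [v] (total assimilation)
1 segment changes.

1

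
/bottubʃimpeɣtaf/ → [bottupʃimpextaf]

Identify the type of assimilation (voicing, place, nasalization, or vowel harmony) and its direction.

/b/→[p] /ɣ/→[x].
Each target copies a feature from the following segment, so the direction is regressive.

voicing assimilation, regressive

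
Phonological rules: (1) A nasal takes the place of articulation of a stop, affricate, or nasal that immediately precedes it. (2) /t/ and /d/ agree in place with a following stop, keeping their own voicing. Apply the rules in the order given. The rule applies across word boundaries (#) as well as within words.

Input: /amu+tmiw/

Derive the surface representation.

[amu+tniw]

Rule 1: /m/ after /t/ (alveolar) → [n]
After rule 1: amu+tniw
Rule 2: no segment meets the rule's conditions; no change.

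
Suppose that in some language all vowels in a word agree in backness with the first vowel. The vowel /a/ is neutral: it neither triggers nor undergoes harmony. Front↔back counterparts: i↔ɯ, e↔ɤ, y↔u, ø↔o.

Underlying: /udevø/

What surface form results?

[udɤvo]

/e/ harmonizes with /u/ ([+back]) → [ɤ]
/ø/ harmonizes with /u/ ([+back]) → [o]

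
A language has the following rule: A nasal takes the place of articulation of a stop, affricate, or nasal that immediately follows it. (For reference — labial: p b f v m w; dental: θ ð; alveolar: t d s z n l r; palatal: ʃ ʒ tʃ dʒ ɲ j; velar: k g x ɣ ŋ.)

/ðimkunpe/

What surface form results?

[ðiŋkumpe]

/m/ before /k/ (velar) → [ŋ]
/n/ before /p/ (labial) → [m]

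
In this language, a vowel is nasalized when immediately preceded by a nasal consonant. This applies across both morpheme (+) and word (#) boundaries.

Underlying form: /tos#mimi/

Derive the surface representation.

[tos#mĩmĩ]

/i/ after nasal /m/ → [ĩ]
/i/ after nasal /m/ → [ĩ]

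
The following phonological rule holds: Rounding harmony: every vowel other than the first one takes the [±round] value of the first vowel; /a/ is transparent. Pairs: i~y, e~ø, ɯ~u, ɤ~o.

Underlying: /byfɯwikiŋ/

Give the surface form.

[byfuwykyŋ]

/ɯ/ harmonizes with /y/ ([+round]) → [u]
/i/ harmonizes with /y/ ([+round]) → [y]
/i/ harmonizes with /y/ ([+round]) → [y]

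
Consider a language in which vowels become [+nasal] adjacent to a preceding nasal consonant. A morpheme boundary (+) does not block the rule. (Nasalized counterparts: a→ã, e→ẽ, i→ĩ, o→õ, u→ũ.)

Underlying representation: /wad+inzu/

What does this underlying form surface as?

no segment meets the rule's conditions; no change.

[wad+inzu]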